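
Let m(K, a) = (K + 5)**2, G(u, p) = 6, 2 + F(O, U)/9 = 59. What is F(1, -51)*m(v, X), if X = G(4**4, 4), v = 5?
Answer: 51300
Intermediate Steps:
F(O, U) = 513 (F(O, U) = -18 + 9*59 = -18 + 531 = 513)
X = 6
m(K, a) = (5 + K)**2
F(1, -51)*m(v, X) = 513*(5 + 5)**2 = 513*10**2 = 513*100 = 51300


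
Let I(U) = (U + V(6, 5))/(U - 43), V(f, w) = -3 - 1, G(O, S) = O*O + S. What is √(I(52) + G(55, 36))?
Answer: √27597/3 ≈ 55.375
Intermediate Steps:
G(O, S) = S + O² (G(O, S) = O² + S = S + O²)
V(f, w) = -4
I(U) = (-4 + U)/(-43 + U) (I(U) = (U - 4)/(U - 43) = (-4 + U)/(-43 + U))
√(I(52) + G(55, 36)) = √((-4 + 52)/(-43 + 52) + (36 + 55²)) = √(48/9 + (36 + 3025)) = √((⅑)*48 + 3061) = √(16/3 + 3061) = √(9199/3) = √27597/3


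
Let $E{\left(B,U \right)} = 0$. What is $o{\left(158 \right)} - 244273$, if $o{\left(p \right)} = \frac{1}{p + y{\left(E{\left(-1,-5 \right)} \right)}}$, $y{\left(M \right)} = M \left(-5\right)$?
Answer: $- \frac{38595133}{158} \approx -2.4427 \cdot 10^{5}$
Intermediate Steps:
$y{\left(M \right)} = - 5 M$
$o{\left(p \right)} = \frac{1}{p}$ ($o{\left(p \right)} = \frac{1}{p - 0} = \frac{1}{p + 0} = \frac{1}{p}$)
$o{\left(158 \right)} - 244273 = \frac{1}{158} - 244273 = - \frac{38595133}{158}$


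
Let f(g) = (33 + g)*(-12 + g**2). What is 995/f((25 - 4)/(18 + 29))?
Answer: -103303885/40977324 ≈ -2.5210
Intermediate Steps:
f(g) = (-12 + g**2)*(33 + g)
995/f((25 - 4)/(18 + 29)) = 995/(-396 + ((25 - 4)/(18 + 29))**3 - 12*(25 - 4)/(18 + 29) + 33*((25 - 4)/(18 + 29))**2) = 995/(-396 + (21/47)**3 - 252/47 + 33*(21/47)**2) = 995/(-396 + (21*(1/47))**3 - 252/47 + 33*(21*(1/47))**2) = 995/(-396 + (21/47)**3 - 12*21/47 + 33*(21/47)**2) = 995/(-396 + 9261/103823 - 252/47 + 33*(441/2209)) = 995/(-396 + 9261/103823 - 252/47 + 14553/2209) = 995/(-40977324/103823) = 995*(-103823/40977324) = -103303885/40977324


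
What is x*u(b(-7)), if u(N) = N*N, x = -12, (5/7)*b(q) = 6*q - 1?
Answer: -1087212/25 ≈ -43489.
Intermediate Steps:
b(q) = -7/5 + 42*q/5 (b(q) = 7*(6*q - 1)/5 = 7*(-1 + 6*q)/5 = -7/5 + 42*q/5)
u(N) = N²
x*u(b(-7)) = -12*(-7/5 + (42/5)*(-7))² = -12*(-7/5 - 294/5)² = -12*(-301/5)² = -12*90601/25 = -1087212/25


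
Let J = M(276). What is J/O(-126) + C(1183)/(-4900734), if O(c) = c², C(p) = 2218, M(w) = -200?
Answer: -14102219/1080611847 ≈ -0.013050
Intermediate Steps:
J = -200
J/O(-126) + C(1183)/(-4900734) = -200/((-126)²) + 2218/(-4900734) = -200/15876 + 2218*(-1/4900734) = -200*1/15876 - 1109/2450367 = -50/3969 - 1109/2450367 = -14102219/1080611847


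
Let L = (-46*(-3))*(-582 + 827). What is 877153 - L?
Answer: 843343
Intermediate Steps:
L = 33810 (L = 138*245 = 33810)
877153 - L = 877153 - 1*33810 = 877153 - 33810 = 843343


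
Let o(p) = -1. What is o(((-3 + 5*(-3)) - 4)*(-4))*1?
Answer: -1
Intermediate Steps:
o(((-3 + 5*(-3)) - 4)*(-4))*1 = -1*1 = -1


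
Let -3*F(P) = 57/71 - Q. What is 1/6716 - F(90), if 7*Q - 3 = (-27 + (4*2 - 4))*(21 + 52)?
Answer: 801858311/10013556 ≈ 80.077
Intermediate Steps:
Q = -1676/7 (Q = 3/7 + ((-27 + (4*2 - 4))*(21 + 52))/7 = 3/7 + ((-27 + (8 - 4))*73)/7 = 3/7 + ((-27 + 4)*73)/7 = 3/7 + (-23*73)/7 = 3/7 + (⅐)*(-1679) = 3/7 - 1679/7 = -1676/7 ≈ -239.43)
F(P) = -119395/1491 (F(P) = -(57/71 - 1*(-1676/7))/3 = -(57*(1/71) + 1676/7)/3 = -(57/71 + 1676/7)/3 = -⅓*119395/497 = -119395/1491)
1/6716 - F(90) = 1/6716 - 1*(-119395/1491) = 1/6716 + 119395/1491 = 801858311/10013556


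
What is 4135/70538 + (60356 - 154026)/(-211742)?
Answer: 3741423815/7467928598 ≈ 0.50100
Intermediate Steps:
4135/70538 + (60356 - 154026)/(-211742) = 4135*(1/70538) - 93670*(-1/211742) = 4135/70538 + 46835/105871 = 3741423815/7467928598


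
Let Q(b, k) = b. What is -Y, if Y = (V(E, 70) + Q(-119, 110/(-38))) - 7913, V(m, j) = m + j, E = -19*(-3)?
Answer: 7905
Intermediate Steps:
E = 57
V(m, j) = j + m
Y = -7905 (Y = ((70 + 57) - 119) - 7913 = (127 - 119) - 7913 = 8 - 7913 = -7905)
-Y = -1*(-7905) = 7905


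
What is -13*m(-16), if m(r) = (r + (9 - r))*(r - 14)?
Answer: 3510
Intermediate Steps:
m(r) = -126 + 9*r (m(r) = 9*(-14 + r) = -126 + 9*r)
-13*m(-16) = -13*(-126 + 9*(-16)) = -13*(-126 - 144) = -13*(-270) = 3510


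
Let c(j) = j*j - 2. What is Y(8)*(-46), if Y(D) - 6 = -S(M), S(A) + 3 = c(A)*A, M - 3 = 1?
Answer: 2162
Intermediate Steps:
c(j) = -2 + j² (c(j) = j² - 2 = -2 + j²)
M = 4 (M = 3 + 1 = 4)
S(A) = -3 + A*(-2 + A²) (S(A) = -3 + (-2 + A²)*A = -3 + A*(-2 + A²))
Y(D) = -47 (Y(D) = 6 - (-3 + 4*(-2 + 4²)) = 6 - (-3 + 4*(-2 + 16)) = 6 - (-3 + 4*14) = 6 - (-3 + 56) = 6 - 1*53 = 6 - 53 = -47)
Y(8)*(-46) = -47*(-46) = 2162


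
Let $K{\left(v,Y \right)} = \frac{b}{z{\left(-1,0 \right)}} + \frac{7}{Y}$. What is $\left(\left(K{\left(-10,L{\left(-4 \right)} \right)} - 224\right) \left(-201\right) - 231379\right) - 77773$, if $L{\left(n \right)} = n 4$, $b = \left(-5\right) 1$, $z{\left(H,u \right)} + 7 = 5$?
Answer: $- \frac{4232681}{16} \approx -2.6454 \cdot 10^{5}$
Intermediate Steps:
$z{\left(H,u \right)} = -2$ ($z{\left(H,u \right)} = -7 + 5 = -2$)
$b = -5$
$L{\left(n \right)} = 4 n$
$K{\left(v,Y \right)} = \frac{5}{2} + \frac{7}{Y}$ ($K{\left(v,Y \right)} = - \frac{5}{-2} + \frac{7}{Y} = \left(-5\right) \left(- \frac{1}{2}\right) + \frac{7}{Y} = \frac{5}{2} + \frac{7}{Y}$)
$\left(\left(K{\left(-10,L{\left(-4 \right)} \right)} - 224\right) \left(-201\right) - 231379\right) - 77773 = \left(\left(\left(\frac{5}{2} + \frac{7}{4 \left(-4\right)}\right) - 224\right) \left(-201\right) - 231379\right) - 77773 = \left(\left(\left(\frac{5}{2} + \frac{7}{-16}\right) - 224\right) \left(-201\right) - 231379\right) - 77773 = \left(\left(\left(\frac{5}{2} + 7 \left(- \frac{1}{16}\right)\right) - 224\right) \left(-201\right) - 231379\right) - 77773 = \left(\left(\left(\frac{5}{2} - \frac{7}{16}\right) - 224\right) \left(-201\right) - 231379\right) - 77773 = \left(\left(\frac{33}{16} - 224\right) \left(-201\right) - 231379\right) - 77773 = \left(\left(- \frac{3551}{16}\right) \left(-201\right) - 231379\right) - 77773 = \left(\frac{713751}{16} - 231379\right) - 77773 = - \frac{2988313}{16} - 77773 = - \frac{4232681}{16}$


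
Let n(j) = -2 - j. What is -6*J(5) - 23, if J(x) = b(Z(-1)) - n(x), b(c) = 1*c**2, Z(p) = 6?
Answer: -281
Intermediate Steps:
b(c) = c**2
J(x) = 38 + x (J(x) = 6**2 - (-2 - x) = 36 + (2 + x) = 38 + x)
-6*J(5) - 23 = -6*(38 + 5) - 23 = -6*43 - 23 = -258 - 23 = -281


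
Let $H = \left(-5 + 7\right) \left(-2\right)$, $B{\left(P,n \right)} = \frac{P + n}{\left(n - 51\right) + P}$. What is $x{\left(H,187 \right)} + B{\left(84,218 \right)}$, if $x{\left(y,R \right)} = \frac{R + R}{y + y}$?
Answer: $- \frac{45729}{1004} \approx -45.547$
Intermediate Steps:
$B{\left(P,n \right)} = \frac{P + n}{-51 + P + n}$ ($B{\left(P,n \right)} = \frac{P + n}{\left(n - 51\right) + P} = \frac{P + n}{\left(-51 + n\right) + P} = \frac{P + n}{-51 + P + n}$)
$H = -4$ ($H = 2 \left(-2\right) = -4$)
$x{\left(y,R \right)} = \frac{R}{y}$ ($x{\left(y,R \right)} = \frac{2 R}{2 y} = 2 R \frac{1}{2 y} = \frac{R}{y}$)
$x{\left(H,187 \right)} + B{\left(84,218 \right)} = \frac{187}{-4} + \frac{84 + 218}{-51 + 84 + 218} = 187 \left(- \frac{1}{4}\right) + \frac{1}{251} \cdot 302 = - \frac{187}{4} + \frac{1}{251} \cdot 302 = - \frac{187}{4} + \frac{302}{251} = - \frac{45729}{1004}$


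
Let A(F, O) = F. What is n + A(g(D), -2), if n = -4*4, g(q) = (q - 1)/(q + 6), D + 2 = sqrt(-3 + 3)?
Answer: -67/4 ≈ -16.750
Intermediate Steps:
D = -2 (D = -2 + sqrt(-3 + 3) = -2 + sqrt(0) = -2 + 0 = -2)
g(q) = (-1 + q)/(6 + q)
n = -16
n + A(g(D), -2) = -16 + (-1 - 2)/(6 - 2) = -16 - 3/4 = -67/4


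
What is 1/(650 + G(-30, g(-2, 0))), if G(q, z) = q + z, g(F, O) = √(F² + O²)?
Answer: 1/622 ≈ 0.0016077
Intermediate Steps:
1/(650 + G(-30, g(-2, 0))) = 1/(650 + (-30 + √((-2)² + 0²))) = 1/(650 + (-30 + √(4 + 0))) = 1/(650 + (-30 + √4)) = 1/(650 + (-30 + 2)) = 1/(650 - 28) = 1/622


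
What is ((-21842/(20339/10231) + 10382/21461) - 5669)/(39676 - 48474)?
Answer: 660915792325/349116860422 ≈ 1.8931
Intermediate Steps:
((-21842/(20339/10231) + 10382/21461) - 5669)/(39676 - 48474) = ((-21842/(20339*(1/10231)) + 10382*(1/21461)) - 5669)/(-8798) = ((-21842/20339/10231 + 10382/21461) - 5669)*(-1/8798) = ((-21842*10231/20339 + 10382/21461) - 5669)*(-1/8798) = ((-223465502/20339 + 10382/21461) - 5669)*(-1/8798) = (-435961998084/39681389 - 5669)*(-1/8798) = -660915792325/39681389*(-1/8798) = 660915792325/349116860422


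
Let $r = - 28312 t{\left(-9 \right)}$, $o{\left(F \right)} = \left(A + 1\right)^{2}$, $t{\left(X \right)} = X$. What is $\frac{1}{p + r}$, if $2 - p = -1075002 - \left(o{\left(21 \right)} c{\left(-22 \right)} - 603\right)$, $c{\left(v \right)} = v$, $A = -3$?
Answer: $\frac{1}{1329121} \approx 7.5238 \cdot 10^{-7}$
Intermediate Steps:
$o{\left(F \right)} = 4$ ($o{\left(F \right)} = \left(-3 + 1\right)^{2} = \left(-2\right)^{2} = 4$)
$r = 254808$ ($r = \left(-28312\right) \left(-9\right) = 254808$)
$p = 1074313$ ($p = 2 - \left(-1075002 - \left(4 \left(-22\right) - 603\right)\right) = 2 - \left(-1075002 - \left(-88 - 603\right)\right) = 2 - \left(-1075002 - -691\right) = 2 - \left(-1075002 + 691\right) = 2 - -1074311 = 2 + 1074311 = 1074313$)
$\frac{1}{p + r} = \frac{1}{1074313 + 254808} = \frac{1}{1329121}$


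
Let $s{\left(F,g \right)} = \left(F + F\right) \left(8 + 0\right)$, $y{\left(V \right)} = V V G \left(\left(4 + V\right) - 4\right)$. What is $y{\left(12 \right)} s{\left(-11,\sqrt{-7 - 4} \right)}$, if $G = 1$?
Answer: $-304128$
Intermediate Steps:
$y{\left(V \right)} = V^{3}$ ($y{\left(V \right)} = V V 1 \left(\left(4 + V\right) - 4\right) = V^{2} \cdot 1 V = V^{2} V = V^{3}$)
$s{\left(F,g \right)} = 16 F$ ($s{\left(F,g \right)} = 2 F 8 = 16 F$)
$y{\left(12 \right)} s{\left(-11,\sqrt{-7 - 4} \right)} = 12^{3} \cdot 16 \left(-11\right) = 1728 \left(-176\right) = -304128$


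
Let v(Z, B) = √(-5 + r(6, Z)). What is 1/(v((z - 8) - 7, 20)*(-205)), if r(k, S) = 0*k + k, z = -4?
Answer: -1/205 ≈ -0.0048781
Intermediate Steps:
r(k, S) = k (r(k, S) = 0 + k = k)
v(Z, B) = 1 (v(Z, B) = √(-5 + 6) = √1 = 1)
1/(v((z - 8) - 7, 20)*(-205)) = 1/(1*(-205)) = 1/(-205) = -1/205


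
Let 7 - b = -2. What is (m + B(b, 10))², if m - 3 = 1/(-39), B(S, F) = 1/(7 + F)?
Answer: 4044121/439569 ≈ 9.2002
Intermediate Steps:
b = 9 (b = 7 - 1*(-2) = 7 + 2 = 9)
m = 116/39 (m = 3 + 1/(-39) = 3 - 1/39 = 116/39 ≈ 2.9744)
(m + B(b, 10))² = (116/39 + 1/(7 + 10))² = (116/39 + 1/17)² = (2011/663)² = 4044121/439569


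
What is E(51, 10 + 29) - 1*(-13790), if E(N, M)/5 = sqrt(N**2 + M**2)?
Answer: 13790 + 15*sqrt(458) ≈ 14111.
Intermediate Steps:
E(N, M) = 5*sqrt(M**2 + N**2) (E(N, M) = 5*sqrt(N**2 + M**2) = 5*sqrt(M**2 + N**2))
E(51, 10 + 29) - 1*(-13790) = 5*sqrt((10 + 29)**2 + 51**2) - 1*(-13790) = 5*sqrt(39**2 + 2601) + 13790 = 5*sqrt(1521 + 2601) + 13790 = 5*sqrt(4122) + 13790 = 5*(3*sqrt(458)) + 13790 = 15*sqrt(458) + 13790 = 13790 + 15*sqrt(458)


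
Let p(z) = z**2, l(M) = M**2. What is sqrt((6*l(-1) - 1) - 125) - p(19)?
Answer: -361 + 2*I*sqrt(30) ≈ -361.0 + 10.954*I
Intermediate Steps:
sqrt((6*l(-1) - 1) - 125) - p(19) = sqrt((6*(-1)**2 - 1) - 125) - 1*19**2 = sqrt((6*1 - 1) - 125) - 1*361 = sqrt((6 - 1) - 125) - 361 = sqrt(5 - 125) - 361 = sqrt(-120) - 361 = 2*I*sqrt(30) - 361 = -361 + 2*I*sqrt(30)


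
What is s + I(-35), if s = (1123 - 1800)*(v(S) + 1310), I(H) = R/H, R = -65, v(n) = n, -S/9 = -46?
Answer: -8170023/7 ≈ -1.1671e+6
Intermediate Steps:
S = 414 (S = -9*(-46) = 414)
I(H) = -65/H
s = -1167148 (s = (1123 - 1800)*(414 + 1310) = -677*1724 = -1167148)
s + I(-35) = -1167148 - 65/(-35) = -1167148 - 65*(-1/35) = -1167148 + 13/7 = -8170023/7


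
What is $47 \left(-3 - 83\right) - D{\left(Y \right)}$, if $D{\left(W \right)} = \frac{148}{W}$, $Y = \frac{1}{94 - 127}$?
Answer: $842$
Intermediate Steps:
$Y = - \frac{1}{33}$ ($Y = \frac{1}{-33} = - \frac{1}{33} \approx -0.030303$)
$47 \left(-3 - 83\right) - D{\left(Y \right)} = 47 \left(-3 - 83\right) - \frac{148}{- \frac{1}{33}} = 47 \left(-86\right) - 148 \left(-33\right) = -4042 - -4884 = -4042 + 4884 = 842$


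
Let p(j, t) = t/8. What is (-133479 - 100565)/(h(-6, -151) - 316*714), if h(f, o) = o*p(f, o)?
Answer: 1872352/1782191 ≈ 1.0506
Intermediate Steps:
p(j, t) = t/8 (p(j, t) = t*(⅛) = t/8)
h(f, o) = o²/8 (h(f, o) = o*(o/8) = o²/8)
(-133479 - 100565)/(h(-6, -151) - 316*714) = (-133479 - 100565)/((⅛)*(-151)² - 316*714) = -234044/((⅛)*22801 - 225624) = -234044/(22801/8 - 225624) = -234044/(-1782191/8) = -234044*(-8/1782191) = 1872352/1782191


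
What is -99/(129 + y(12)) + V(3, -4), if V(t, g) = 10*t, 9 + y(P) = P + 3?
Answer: 439/15 ≈ 29.267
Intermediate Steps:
y(P) = -6 + P (y(P) = -9 + (P + 3) = -9 + (3 + P) = -6 + P)
-99/(129 + y(12)) + V(3, -4) = -99/(129 + (-6 + 12)) + 10*3 = -99/(129 + 6) + 30 = -99/135 + 30 = -99*1/135 + 30 = -11/15 + 30 = 439/15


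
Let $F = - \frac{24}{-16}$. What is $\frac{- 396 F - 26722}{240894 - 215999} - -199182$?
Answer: $\frac{4958608574}{24895} \approx 1.9918 \cdot 10^{5}$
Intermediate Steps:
$F = \frac{3}{2}$ ($F = \left(-24\right) \left(- \frac{1}{16}\right) = \frac{3}{2} \approx 1.5$)
$\frac{- 396 F - 26722}{240894 - 215999} - -199182 = \frac{\left(-396\right) \frac{3}{2} - 26722}{240894 - 215999} - -199182 = \frac{-594 - 26722}{24895} + 199182 = \left(-27316\right) \frac{1}{24895} + 199182 = - \frac{27316}{24895} + 199182 = \frac{4958608574}{24895}$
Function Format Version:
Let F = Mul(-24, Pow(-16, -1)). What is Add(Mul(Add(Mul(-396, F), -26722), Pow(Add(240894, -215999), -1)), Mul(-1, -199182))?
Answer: Rational(4958608574, 24895) ≈ 1.9918e+5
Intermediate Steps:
F = Rational(3, 2) (F = Mul(-24, Rational(-1, 16)) = Rational(3, 2) ≈ 1.5000)
Add(Mul(Add(Mul(-396, F), -26722), Pow(Add(240894, -215999), -1)), Mul(-1, -199182)) = Add(Mul(Add(Mul(-396, Rational(3, 2)), -26722), Pow(Add(240894, -215999), -1)), Mul(-1, -199182)) = Add(Mul(Add(-594, -26722), Pow(24895, -1)), 199182) = Add(Mul(-27316, Rational(1, 24895)), 199182) = Add(Rational(-27316, 24895), 199182) = Rational(4958608574, 24895)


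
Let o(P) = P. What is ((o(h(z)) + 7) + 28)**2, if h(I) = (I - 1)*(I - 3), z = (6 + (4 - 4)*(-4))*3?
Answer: 84100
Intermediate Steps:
z = 18 (z = (6 + 0*(-4))*3 = (6 + 0)*3 = 6*3 = 18)
h(I) = (-1 + I)*(-3 + I)
((o(h(z)) + 7) + 28)**2 = (((3 + 18**2 - 4*18) + 7) + 28)**2 = (((3 + 324 - 72) + 7) + 28)**2 = ((255 + 7) + 28)**2 = (262 + 28)**2 = 290**2 = 84100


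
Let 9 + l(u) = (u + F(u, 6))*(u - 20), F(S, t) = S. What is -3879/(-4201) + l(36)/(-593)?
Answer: -2501496/2491193 ≈ -1.0041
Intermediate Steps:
l(u) = -9 + 2*u*(-20 + u) (l(u) = -9 + (u + u)*(u - 20) = -9 + (2*u)*(-20 + u) = -9 + 2*u*(-20 + u))
-3879/(-4201) + l(36)/(-593) = -3879/(-4201) + (-9 - 40*36 + 2*36²)/(-593) = -3879*(-1/4201) + (-9 - 1440 + 2*1296)*(-1/593) = 3879/4201 + (-9 - 1440 + 2592)*(-1/593) = 3879/4201 + 1143*(-1/593) = 3879/4201 - 1143/593 = -2501496/2491193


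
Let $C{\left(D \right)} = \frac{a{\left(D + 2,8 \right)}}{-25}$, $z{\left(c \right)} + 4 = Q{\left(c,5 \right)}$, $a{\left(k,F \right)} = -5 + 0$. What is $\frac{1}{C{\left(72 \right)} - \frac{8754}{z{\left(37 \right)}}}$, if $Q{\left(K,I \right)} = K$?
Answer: $- \frac{55}{14579} \approx -0.0037725$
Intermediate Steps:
$a{\left(k,F \right)} = -5$
$z{\left(c \right)} = -4 + c$
$C{\left(D \right)} = \frac{1}{5}$ ($C{\left(D \right)} = - \frac{5}{-25} = \left(-5\right) \left(- \frac{1}{25}\right) = \frac{1}{5}$)
$\frac{1}{C{\left(72 \right)} - \frac{8754}{z{\left(37 \right)}}} = \frac{1}{\frac{1}{5} - \frac{8754}{-4 + 37}} = \frac{1}{\frac{1}{5} - \frac{8754}{33}} = \frac{1}{\frac{1}{5} - \frac{2918}{11}} = \frac{1}{- \frac{14579}{55}} = - \frac{55}{14579}$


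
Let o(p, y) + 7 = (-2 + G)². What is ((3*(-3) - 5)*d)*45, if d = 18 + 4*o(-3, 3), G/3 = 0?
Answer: -3780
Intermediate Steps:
G = 0 (G = 3*0 = 0)
o(p, y) = -3 (o(p, y) = -7 + (-2 + 0)² = -7 + (-2)² = -7 + 4 = -3)
d = 6 (d = 18 + 4*(-3) = 18 - 12 = 6)
((3*(-3) - 5)*d)*45 = ((3*(-3) - 5)*6)*45 = ((-9 - 5)*6)*45 = -14*6*45 = -84*45 = -3780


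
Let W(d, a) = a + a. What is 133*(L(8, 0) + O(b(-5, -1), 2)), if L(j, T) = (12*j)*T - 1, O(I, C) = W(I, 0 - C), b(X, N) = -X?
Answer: -665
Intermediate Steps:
W(d, a) = 2*a
O(I, C) = -2*C (O(I, C) = 2*(0 - C) = 2*(-C) = -2*C)
L(j, T) = -1 + 12*T*j (L(j, T) = 12*T*j - 1 = -1 + 12*T*j)
133*(L(8, 0) + O(b(-5, -1), 2)) = 133*((-1 + 12*0*8) - 2*2) = 133*((-1 + 0) - 4) = 133*(-1 - 4) = 133*(-5) = -665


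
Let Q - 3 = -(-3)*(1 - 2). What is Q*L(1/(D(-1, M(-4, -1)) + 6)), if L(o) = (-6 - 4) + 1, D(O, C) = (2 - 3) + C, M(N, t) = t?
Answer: 0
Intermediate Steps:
D(O, C) = -1 + C
L(o) = -9 (L(o) = -10 + 1 = -9)
Q = 0 (Q = 3 - (-3)*(1 - 2) = 3 - (-3)*(-1) = 3 - 1*3 = 3 - 3 = 0)
Q*L(1/(D(-1, M(-4, -1)) + 6)) = 0*(-9) = 0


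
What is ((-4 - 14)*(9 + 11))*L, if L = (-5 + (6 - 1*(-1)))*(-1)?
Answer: 720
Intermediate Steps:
L = -2 (L = (-5 + (6 + 1))*(-1) = (-5 + 7)*(-1) = 2*(-1) = -2)
((-4 - 14)*(9 + 11))*L = ((-4 - 14)*(9 + 11))*(-2) = -18*20*(-2) = -360*(-2) = 720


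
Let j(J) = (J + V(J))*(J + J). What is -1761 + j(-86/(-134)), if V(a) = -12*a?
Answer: -7945807/4489 ≈ -1770.1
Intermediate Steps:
j(J) = -22*J² (j(J) = (J - 12*J)*(J + J) = (-11*J)*(2*J) = -22*J²)
-1761 + j(-86/(-134)) = -1761 - 22*(-86/(-134))² = -1761 - 22*(-86*(-1/134))² = -1761 - 22*(43/67)² = -1761 - 22*1849/4489 = -1761 - 40678/4489 = -7945807/4489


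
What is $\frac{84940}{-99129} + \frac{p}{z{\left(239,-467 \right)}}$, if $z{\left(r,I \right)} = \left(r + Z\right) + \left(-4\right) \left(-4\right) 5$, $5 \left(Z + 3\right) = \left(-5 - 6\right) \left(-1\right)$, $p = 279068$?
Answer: $\frac{138183519320}{157714239} \approx 876.16$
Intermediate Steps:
$Z = - \frac{4}{5}$ ($Z = -3 + \frac{\left(-5 - 6\right) \left(-1\right)}{5} = -3 + \frac{\left(-11\right) \left(-1\right)}{5} = -3 + \frac{1}{5} \cdot 11 = -3 + \frac{11}{5} = - \frac{4}{5} \approx -0.8$)
$z{\left(r,I \right)} = \frac{396}{5} + r$ ($z{\left(r,I \right)} = \left(r - \frac{4}{5}\right) + \left(-4\right) \left(-4\right) 5 = \left(- \frac{4}{5} + r\right) + 16 \cdot 5 = \left(- \frac{4}{5} + r\right) + 80 = \frac{396}{5} + r$)
$\frac{84940}{-99129} + \frac{p}{z{\left(239,-467 \right)}} = \frac{84940}{-99129} + \frac{279068}{\frac{396}{5} + 239} = 84940 \left(- \frac{1}{99129}\right) + \frac{279068}{\frac{1591}{5}} = - \frac{84940}{99129} + 279068 \cdot \frac{5}{1591} = - \frac{84940}{99129} + \frac{1395340}{1591} = \frac{138183519320}{157714239}$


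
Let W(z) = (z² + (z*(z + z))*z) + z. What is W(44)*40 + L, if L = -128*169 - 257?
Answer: 6872031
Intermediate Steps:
L = -21889 (L = -21632 - 257 = -21889)
W(z) = z + z² + 2*z³ (W(z) = (z² + (z*(2*z))*z) + z = (z² + (2*z²)*z) + z = (z² + 2*z³) + z = z + z² + 2*z³)
W(44)*40 + L = (44*(1 + 44 + 2*44²))*40 - 21889 = (44*(1 + 44 + 2*1936))*40 - 21889 = (44*(1 + 44 + 3872))*40 - 21889 = (44*3917)*40 - 21889 = 172348*40 - 21889 = 6893920 - 21889 = 6872031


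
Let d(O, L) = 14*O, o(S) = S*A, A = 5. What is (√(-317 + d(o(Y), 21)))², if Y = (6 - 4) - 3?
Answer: -387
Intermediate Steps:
Y = -1 (Y = 2 - 3 = -1)
o(S) = 5*S (o(S) = S*5 = 5*S)
(√(-317 + d(o(Y), 21)))² = (√(-317 + 14*(5*(-1))))² = (√(-317 + 14*(-5)))² = (√(-317 - 70))² = (√(-387))² = (3*I*√43)² = -387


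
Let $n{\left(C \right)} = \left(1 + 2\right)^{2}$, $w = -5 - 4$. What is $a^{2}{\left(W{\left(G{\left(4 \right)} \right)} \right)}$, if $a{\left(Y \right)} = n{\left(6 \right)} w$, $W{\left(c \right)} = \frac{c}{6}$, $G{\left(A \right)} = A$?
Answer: $6561$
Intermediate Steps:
$w = -9$ ($w = -5 - 4 = -9$)
$n{\left(C \right)} = 9$ ($n{\left(C \right)} = 3^{2} = 9$)
$W{\left(c \right)} = \frac{c}{6}$ ($W{\left(c \right)} = c \frac{1}{6} = \frac{c}{6}$)
$a{\left(Y \right)} = -81$ ($a{\left(Y \right)} = 9 \left(-9\right) = -81$)
$a^{2}{\left(W{\left(G{\left(4 \right)} \right)} \right)} = \left(-81\right)^{2} = 6561$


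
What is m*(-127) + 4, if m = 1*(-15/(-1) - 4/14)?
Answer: -13053/7 ≈ -1864.7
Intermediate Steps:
m = 103/7 (m = 1*(-15*(-1) - 4*1/14) = 1*(15 - 2/7) = 1*(103/7) = 103/7 ≈ 14.714)
m*(-127) + 4 = (103/7)*(-127) + 4 = -13081/7 + 4 = -13053/7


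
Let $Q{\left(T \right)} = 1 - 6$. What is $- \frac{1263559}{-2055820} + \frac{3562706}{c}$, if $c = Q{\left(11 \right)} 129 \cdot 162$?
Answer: $- \frac{719225296901}{21481263180} \approx -33.482$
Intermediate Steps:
$Q{\left(T \right)} = -5$ ($Q{\left(T \right)} = 1 - 6 = -5$)
$c = -104490$ ($c = \left(-5\right) 129 \cdot 162 = \left(-645\right) 162 = -104490$)
$- \frac{1263559}{-2055820} + \frac{3562706}{c} = - \frac{1263559}{-2055820} + \frac{3562706}{-104490} = \left(-1263559\right) \left(- \frac{1}{2055820}\right) + 3562706 \left(- \frac{1}{104490}\right) = \frac{1263559}{2055820} - \frac{1781353}{52245} = - \frac{719225296901}{21481263180}$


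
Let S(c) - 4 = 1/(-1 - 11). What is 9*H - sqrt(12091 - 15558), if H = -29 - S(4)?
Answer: -1185/4 - I*sqrt(3467) ≈ -296.25 - 58.881*I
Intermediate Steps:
S(c) = 47/12 (S(c) = 4 + 1/(-1 - 11) = 4 + 1/(-12) = 4 - 1/12 = 47/12)
H = -395/12 (H = -29 - 1*47/12 = -29 - 47/12 = -395/12 ≈ -32.917)
9*H - sqrt(12091 - 15558) = 9*(-395/12) - sqrt(12091 - 15558) = -1185/4 - sqrt(-3467) = -1185/4 - I*sqrt(3467)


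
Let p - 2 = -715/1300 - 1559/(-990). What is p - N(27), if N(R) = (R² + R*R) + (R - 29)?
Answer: -2876891/1980 ≈ -1453.0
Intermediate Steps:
p = 5989/1980 (p = 2 + (-715/1300 - 1559/(-990)) = 2 + (-715*1/1300 - 1559*(-1/990)) = 2 + (-11/20 + 1559/990) = 2 + 2029/1980 = 5989/1980 ≈ 3.0247)
N(R) = -29 + R + 2*R² (N(R) = (R² + R²) + (-29 + R) = 2*R² + (-29 + R) = -29 + R + 2*R²)
p - N(27) = 5989/1980 - (-29 + 27 + 2*27²) = 5989/1980 - (-29 + 27 + 2*729) = 5989/1980 - (-29 + 27 + 1458) = 5989/1980 - 1*1456 = 5989/1980 - 1456 = -2876891/1980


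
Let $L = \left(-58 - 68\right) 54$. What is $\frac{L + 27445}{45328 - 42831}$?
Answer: $\frac{20641}{2497} \approx 8.2663$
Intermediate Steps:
$L = -6804$ ($L = \left(-58 - 68\right) 54 = \left(-126\right) 54 = -6804$)
$\frac{L + 27445}{45328 - 42831} = \frac{-6804 + 27445}{45328 - 42831} = \frac{20641}{2497}$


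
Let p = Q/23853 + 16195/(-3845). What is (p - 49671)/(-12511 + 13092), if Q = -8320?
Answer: -911196675094/10657258017 ≈ -85.500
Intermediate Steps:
p = -83657947/18342957 (p = -8320/23853 + 16195/(-3845) = -8320*1/23853 + 16195*(-1/3845) = -8320/23853 - 3239/769 = -83657947/18342957 ≈ -4.5608)
(p - 49671)/(-12511 + 13092) = (-83657947/18342957 - 49671)/(-12511 + 13092) = -911196675094/18342957/581 = -911196675094/18342957*1/581 = -911196675094/10657258017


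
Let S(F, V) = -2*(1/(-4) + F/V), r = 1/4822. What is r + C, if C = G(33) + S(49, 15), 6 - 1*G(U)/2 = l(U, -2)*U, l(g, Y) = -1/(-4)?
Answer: -761861/72330 ≈ -10.533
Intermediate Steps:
l(g, Y) = ¼ (l(g, Y) = -1*(-¼) = ¼)
r = 1/4822 ≈ 0.00020738
G(U) = 12 - U/2
S(F, V) = ½ - 2*F/V (S(F, V) = -2*(1*(-¼) + F/V) = -2*(-¼ + F/V) = ½ - 2*F/V)
C = -158/15 (C = (12 - ½*33) + (½)*(15 - 4*49)/15 = (12 - 33/2) + (½)*(1/15)*(15 - 196) = -9/2 + (½)*(1/15)*(-181) = -9/2 - 181/30 = -158/15 ≈ -10.533)
r + C = 1/4822 - 158/15 = -761861/72330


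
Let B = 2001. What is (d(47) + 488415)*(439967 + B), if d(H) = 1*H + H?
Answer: 215905345712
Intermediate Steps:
d(H) = 2*H (d(H) = H + H = 2*H)
(d(47) + 488415)*(439967 + B) = (2*47 + 488415)*(439967 + 2001) = (94 + 488415)*441968 = 488509*441968 = 215905345712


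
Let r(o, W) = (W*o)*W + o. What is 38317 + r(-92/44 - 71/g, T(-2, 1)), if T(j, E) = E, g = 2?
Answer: 420660/11 ≈ 38242.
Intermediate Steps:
r(o, W) = o + o*W**2 (r(o, W) = o*W**2 + o = o + o*W**2)
38317 + r(-92/44 - 71/g, T(-2, 1)) = 38317 + (-92/44 - 71/2)*(1 + 1**2) = 38317 + (-92*1/44 - 71*1/2)*(1 + 1) = 38317 + (-23/11 - 71/2)*2 = 38317 - 827/22*2 = 38317 - 827/11 = 420660/11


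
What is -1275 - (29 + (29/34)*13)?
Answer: -44713/34 ≈ -1315.1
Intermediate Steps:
-1275 - (29 + (29/34)*13) = -1275 - (29 + 377/34) = -1275 - 1*1363/34 = -1275 - 1363/34 = -44713/34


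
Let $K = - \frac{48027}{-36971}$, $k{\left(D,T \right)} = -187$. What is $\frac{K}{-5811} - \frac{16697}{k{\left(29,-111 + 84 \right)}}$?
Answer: $\frac{108701488976}{1217418059} \approx 89.289$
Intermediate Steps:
$K = \frac{48027}{36971}$ ($K = \left(-48027\right) \left(- \frac{1}{36971}\right) = \frac{48027}{36971} \approx 1.299$)
$\frac{K}{-5811} - \frac{16697}{k{\left(29,-111 + 84 \right)}} = \frac{48027}{36971 \left(-5811\right)} - \frac{16697}{-187} = \frac{48027}{36971} \left(- \frac{1}{5811}\right) - - \frac{16697}{187} = - \frac{16009}{71612827} + \frac{16697}{187} = \frac{108701488976}{1217418059}$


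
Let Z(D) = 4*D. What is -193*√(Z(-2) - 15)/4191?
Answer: -193*I*√23/4191 ≈ -0.22085*I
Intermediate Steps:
-193*√(Z(-2) - 15)/4191 = -193*√(4*(-2) - 15)/4191 = -193*√(-8 - 15)*(1/4191) = -193*I*√23*(1/4191) = -193*I*√23/4191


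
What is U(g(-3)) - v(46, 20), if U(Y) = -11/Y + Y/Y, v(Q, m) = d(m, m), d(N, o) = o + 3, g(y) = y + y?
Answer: -121/6 ≈ -20.167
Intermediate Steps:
g(y) = 2*y
d(N, o) = 3 + o
v(Q, m) = 3 + m
U(Y) = 1 - 11/Y (U(Y) = -11/Y + 1 = 1 - 11/Y)
U(g(-3)) - v(46, 20) = (-11 + 2*(-3))/((2*(-3))) - (3 + 20) = (-11 - 6)/(-6) - 1*23 = -⅙*(-17) - 23 = 17/6 - 23 = -121/6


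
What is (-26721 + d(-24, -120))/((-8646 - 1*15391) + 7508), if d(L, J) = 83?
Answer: 26638/16529 ≈ 1.6116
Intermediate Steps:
(-26721 + d(-24, -120))/((-8646 - 1*15391) + 7508) = (-26721 + 83)/((-8646 - 1*15391) + 7508) = -26638/((-8646 - 15391) + 7508) = -26638/(-24037 + 7508) = -26638/(-16529) = -26638*(-1/16529) = 26638/16529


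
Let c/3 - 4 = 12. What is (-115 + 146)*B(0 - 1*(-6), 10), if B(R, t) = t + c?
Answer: 1798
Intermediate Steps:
c = 48 (c = 12 + 3*12 = 12 + 36 = 48)
B(R, t) = 48 + t (B(R, t) = t + 48 = 48 + t)
(-115 + 146)*B(0 - 1*(-6), 10) = (-115 + 146)*(48 + 10) = 31*58 = 1798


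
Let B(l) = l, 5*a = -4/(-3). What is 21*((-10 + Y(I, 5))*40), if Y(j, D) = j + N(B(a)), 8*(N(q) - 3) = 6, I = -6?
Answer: -10290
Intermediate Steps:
a = 4/15 (a = (-4/(-3))/5 = (-4*(-⅓))/5 = (⅕)*(4/3) = 4/15 ≈ 0.26667)
N(q) = 15/4 (N(q) = 3 + (⅛)*6 = 3 + ¾ = 15/4)
Y(j, D) = 15/4 + j (Y(j, D) = j + 15/4 = 15/4 + j)
21*((-10 + Y(I, 5))*40) = 21*((-10 + (15/4 - 6))*40) = 21*((-10 - 9/4)*40) = 21*(-49/4*40) = 21*(-490) = -10290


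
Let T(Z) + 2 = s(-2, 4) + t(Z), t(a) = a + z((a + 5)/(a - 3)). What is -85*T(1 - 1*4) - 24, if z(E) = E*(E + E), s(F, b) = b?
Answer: 379/9 ≈ 42.111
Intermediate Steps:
z(E) = 2*E**2 (z(E) = E*(2*E) = 2*E**2)
t(a) = a + 2*(5 + a)**2/(-3 + a)**2 (t(a) = a + 2*((a + 5)/(a - 3))**2 = a + 2*((5 + a)/(-3 + a))**2 = a + 2*((5 + a)**2/(-3 + a)**2) = a + 2*(5 + a)**2/(-3 + a)**2)
T(Z) = 2 + Z + 2*(5 + Z)**2/(-3 + Z)**2 (T(Z) = -2 + (4 + (Z + 2*(5 + Z)**2/(-3 + Z)**2)) = -2 + (4 + Z + 2*(5 + Z)**2/(-3 + Z)**2) = 2 + Z + 2*(5 + Z)**2/(-3 + Z)**2)
-85*T(1 - 1*4) - 24 = -85*(2 + (1 - 1*4) + 2*(5 + (1 - 1*4))**2/(-3 + (1 - 1*4))**2) - 24 = -85*(2 + (1 - 4) + 2*(5 + (1 - 4))**2/(-3 + (1 - 4))**2) - 24 = -85*(2 - 3 + 2*(5 - 3)**2/(-3 - 3)**2) - 24 = -85*(2 - 3 + 2*2**2/(-6)**2) - 24 = -85*(2 - 3 + 2*(1/36)*4) - 24 = -85*(2 - 3 + 2/9) - 24 = -85*(-7/9) - 24 = 595/9 - 24 = 379/9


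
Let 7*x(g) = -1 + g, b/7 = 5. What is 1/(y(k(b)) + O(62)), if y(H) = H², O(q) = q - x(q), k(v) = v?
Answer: 7/8948 ≈ 0.00078230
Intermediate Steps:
b = 35 (b = 7*5 = 35)
x(g) = -⅐ + g/7 (x(g) = (-1 + g)/7 = -⅐ + g/7)
O(q) = ⅐ + 6*q/7 (O(q) = q - (-⅐ + q/7) = q + (⅐ - q/7) = ⅐ + 6*q/7)
1/(y(k(b)) + O(62)) = 1/(35² + (⅐ + (6/7)*62)) = 1/(1225 + (⅐ + 372/7)) = 1/(1225 + 373/7) = 1/(8948/7) = 7/8948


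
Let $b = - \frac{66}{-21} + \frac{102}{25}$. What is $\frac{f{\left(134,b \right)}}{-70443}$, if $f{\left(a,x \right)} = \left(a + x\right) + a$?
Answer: $- \frac{48164}{12327525} \approx -0.003907$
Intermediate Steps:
$b = \frac{1264}{175}$ ($b = \left(-66\right) \left(- \frac{1}{21}\right) + 102 \cdot \frac{1}{25} = \frac{22}{7} + \frac{102}{25} = \frac{1264}{175} \approx 7.2229$)
$f{\left(a,x \right)} = x + 2 a$
$\frac{f{\left(134,b \right)}}{-70443} = \frac{\frac{1264}{175} + 2 \cdot 134}{-70443} = \left(\frac{1264}{175} + 268\right) \left(- \frac{1}{70443}\right) = \frac{48164}{175} \left(- \frac{1}{70443}\right) = - \frac{48164}{12327525}$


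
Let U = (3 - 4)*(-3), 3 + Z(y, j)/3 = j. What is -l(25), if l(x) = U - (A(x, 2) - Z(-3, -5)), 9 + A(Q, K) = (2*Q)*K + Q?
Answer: 137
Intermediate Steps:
A(Q, K) = -9 + Q + 2*K*Q (A(Q, K) = -9 + ((2*Q)*K + Q) = -9 + (2*K*Q + Q) = -9 + (Q + 2*K*Q) = -9 + Q + 2*K*Q)
Z(y, j) = -9 + 3*j
U = 3 (U = -1*(-3) = 3)
l(x) = -12 - 5*x (l(x) = 3 - ((-9 + x + 2*2*x) - (-9 + 3*(-5))) = 3 - ((-9 + x + 4*x) - (-9 - 15)) = 3 - ((-9 + 5*x) - 1*(-24)) = 3 - ((-9 + 5*x) + 24) = 3 - (15 + 5*x) = 3 + (-15 - 5*x) = -12 - 5*x)
-l(25) = -(-12 - 5*25) = -(-12 - 125) = -1*(-137) = 137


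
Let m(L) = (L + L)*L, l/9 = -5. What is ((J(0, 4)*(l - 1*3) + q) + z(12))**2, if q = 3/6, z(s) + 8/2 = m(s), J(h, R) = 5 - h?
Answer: 7921/4 ≈ 1980.3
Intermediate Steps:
l = -45 (l = 9*(-5) = -45)
m(L) = 2*L**2 (m(L) = (2*L)*L = 2*L**2)
z(s) = -4 + 2*s**2
q = 1/2 (q = 3*(1/6) = 1/2 ≈ 0.50000)
((J(0, 4)*(l - 1*3) + q) + z(12))**2 = (((5 - 1*0)*(-45 - 1*3) + 1/2) + (-4 + 2*12**2))**2 = (((5 + 0)*(-45 - 3) + 1/2) + (-4 + 2*144))**2 = ((5*(-48) + 1/2) + (-4 + 288))**2 = ((-240 + 1/2) + 284)**2 = (-479/2 + 284)**2 = (89/2)**2 = 7921/4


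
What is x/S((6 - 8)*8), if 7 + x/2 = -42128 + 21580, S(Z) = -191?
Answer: 41110/191 ≈ 215.24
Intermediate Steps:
x = -41110 (x = -14 + 2*(-42128 + 21580) = -14 + 2*(-20548) = -14 - 41096 = -41110)
x/S((6 - 8)*8) = -41110/(-191) = -41110*(-1/191) = 41110/191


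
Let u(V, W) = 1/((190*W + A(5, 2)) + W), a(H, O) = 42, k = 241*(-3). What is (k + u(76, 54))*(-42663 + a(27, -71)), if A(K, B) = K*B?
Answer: 318133841871/10324 ≈ 3.0815e+7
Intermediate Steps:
k = -723
A(K, B) = B*K
u(V, W) = 1/(10 + 191*W) (u(V, W) = 1/((190*W + 2*5) + W) = 1/((190*W + 10) + W) = 1/((10 + 190*W) + W) = 1/(10 + 191*W))
(k + u(76, 54))*(-42663 + a(27, -71)) = (-723 + 1/(10 + 191*54))*(-42663 + 42) = (-723 + 1/(10 + 10314))*(-42621) = (-723 + 1/10324)*(-42621) = -7464251/10324*(-42621) = 318133841871/10324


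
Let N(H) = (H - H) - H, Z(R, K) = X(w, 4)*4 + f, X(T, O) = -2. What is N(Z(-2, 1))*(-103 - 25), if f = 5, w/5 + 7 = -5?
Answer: -384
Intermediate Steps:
w = -60 (w = -35 + 5*(-5) = -35 - 25 = -60)
Z(R, K) = -3 (Z(R, K) = -2*4 + 5 = -8 + 5 = -3)
N(H) = -H (N(H) = 0 - H = -H)
N(Z(-2, 1))*(-103 - 25) = (-1*(-3))*(-103 - 25) = 3*(-128) = -384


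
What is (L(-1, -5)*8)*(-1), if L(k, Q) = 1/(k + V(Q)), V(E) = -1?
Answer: 4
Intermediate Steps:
L(k, Q) = 1/(-1 + k) (L(k, Q) = 1/(k - 1) = 1/(-1 + k))
(L(-1, -5)*8)*(-1) = (8/(-1 - 1))*(-1) = (8/(-2))*(-1) = -½*8*(-1) = -4*(-1) = 4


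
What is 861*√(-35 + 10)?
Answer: 4305*I ≈ 4305.0*I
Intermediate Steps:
861*√(-35 + 10) = 861*√(-25) = 861*(5*I) = 4305*I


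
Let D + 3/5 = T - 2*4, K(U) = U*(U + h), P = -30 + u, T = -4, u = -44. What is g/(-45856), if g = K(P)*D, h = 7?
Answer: 156177/114640 ≈ 1.3623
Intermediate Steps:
P = -74 (P = -30 - 44 = -74)
K(U) = U*(7 + U) (K(U) = U*(U + 7) = U*(7 + U))
D = -63/5 (D = -⅗ + (-4 - 2*4) = -⅗ + (-4 - 8) = -⅗ - 12 = -63/5 ≈ -12.600)
g = -312354/5 (g = -74*(7 - 74)*(-63/5) = -74*(-67)*(-63/5) = 4958*(-63/5) = -312354/5 ≈ -62471.)
g/(-45856) = -312354/5/(-45856) = -312354/5*(-1/45856) = 156177/114640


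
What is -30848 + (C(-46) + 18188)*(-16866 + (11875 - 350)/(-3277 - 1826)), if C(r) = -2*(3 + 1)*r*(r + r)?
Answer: 1348524014620/5103 ≈ 2.6426e+8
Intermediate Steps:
C(r) = -16*r**2 (C(r) = -2*4*r*2*r = -16*r**2)
-30848 + (C(-46) + 18188)*(-16866 + (11875 - 350)/(-3277 - 1826)) = -30848 + (-16*(-46)**2 + 18188)*(-16866 + (11875 - 350)/(-3277 - 1826)) = -30848 + (-16*2116 + 18188)*(-16866 + 11525/(-5103)) = -30848 + (-33856 + 18188)*(-16866 + 11525*(-1/5103)) = -30848 - 15668*(-16866 - 11525/5103) = -30848 - 15668*(-86078723/5103) = -30848 + 1348681431964/5103 = 1348524014620/5103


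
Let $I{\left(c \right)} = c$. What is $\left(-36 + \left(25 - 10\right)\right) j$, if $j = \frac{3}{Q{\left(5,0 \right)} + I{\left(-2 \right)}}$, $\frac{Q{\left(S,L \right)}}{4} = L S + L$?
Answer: $\frac{63}{2} \approx 31.5$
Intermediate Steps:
$Q{\left(S,L \right)} = 4 L + 4 L S$ ($Q{\left(S,L \right)} = 4 \left(L S + L\right) = 4 \left(L + L S\right) = 4 L + 4 L S$)
$j = - \frac{3}{2}$ ($j = \frac{3}{4 \cdot 0 \left(1 + 5\right) - 2} = \frac{3}{4 \cdot 0 \cdot 6 - 2} = \frac{3}{0 - 2} = \frac{3}{-2} = 3 \left(- \frac{1}{2}\right) = - \frac{3}{2} \approx -1.5$)
$\left(-36 + \left(25 - 10\right)\right) j = \left(-36 + \left(25 - 10\right)\right) \left(- \frac{3}{2}\right) = \left(-36 + 15\right) \left(- \frac{3}{2}\right) = \left(-21\right) \left(- \frac{3}{2}\right) = \frac{63}{2}$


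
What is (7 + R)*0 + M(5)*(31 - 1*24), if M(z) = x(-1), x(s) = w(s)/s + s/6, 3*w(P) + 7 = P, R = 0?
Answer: 35/2 ≈ 17.500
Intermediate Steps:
w(P) = -7/3 + P/3
x(s) = s/6 + (-7/3 + s/3)/s (x(s) = (-7/3 + s/3)/s + s/6 = s/6 + (-7/3 + s/3)/s)
M(z) = 5/2 (M(z) = (1/6)*(-14 + (-1)**2 + 2*(-1))/(-1) = (1/6)*(-1)*(-14 + 1 - 2) = (1/6)*(-1)*(-15) = 5/2)
(7 + R)*0 + M(5)*(31 - 1*24) = (7 + 0)*0 + 5*(31 - 1*24)/2 = 7*0 + 5*(31 - 24)/2 = 0 + (5/2)*7 = 0 + 35/2 = 35/2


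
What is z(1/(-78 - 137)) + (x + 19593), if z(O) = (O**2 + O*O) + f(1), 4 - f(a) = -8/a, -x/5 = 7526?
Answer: -833205623/46225 ≈ -18025.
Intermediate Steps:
x = -37630 (x = -5*7526 = -37630)
f(a) = 4 + 8/a (f(a) = 4 - (-8)/a = 4 + 8/a)
z(O) = 12 + 2*O**2 (z(O) = (O**2 + O*O) + (4 + 8/1) = (O**2 + O**2) + (4 + 8*1) = 2*O**2 + (4 + 8) = 2*O**2 + 12 = 12 + 2*O**2)
z(1/(-78 - 137)) + (x + 19593) = (12 + 2*(1/(-78 - 137))**2) + (-37630 + 19593) = (12 + 2*(1/(-215))**2) - 18037 = (12 + 2*(-1/215)**2) - 18037 = (12 + 2*(1/46225)) - 18037 = (12 + 2/46225) - 18037 = 554702/46225 - 18037 = -833205623/46225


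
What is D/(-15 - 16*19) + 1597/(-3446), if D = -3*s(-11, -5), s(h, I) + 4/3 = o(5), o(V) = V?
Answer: -42867/99934 ≈ -0.42895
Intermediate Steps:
s(h, I) = 11/3 (s(h, I) = -4/3 + 5 = 11/3)
D = -11 (D = -3*11/3 = -11)
D/(-15 - 16*19) + 1597/(-3446) = -11/(-15 - 16*19) + 1597/(-3446) = -11/(-15 - 304) + 1597*(-1/3446) = -11/(-319) - 1597/3446 = -11*(-1/319) - 1597/3446 = 1/29 - 1597/3446 = -42867/99934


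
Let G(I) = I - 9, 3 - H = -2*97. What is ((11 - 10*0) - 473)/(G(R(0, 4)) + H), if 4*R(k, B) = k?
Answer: -231/94 ≈ -2.4574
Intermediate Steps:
R(k, B) = k/4
H = 197 (H = 3 - (-2)*97 = 3 - 1*(-194) = 3 + 194 = 197)
G(I) = -9 + I
((11 - 10*0) - 473)/(G(R(0, 4)) + H) = ((11 - 10*0) - 473)/((-9 + (¼)*0) + 197) = ((11 + 0) - 473)/((-9 + 0) + 197) = (11 - 473)/(-9 + 197) = -462/188 = -462*1/188 = -231/94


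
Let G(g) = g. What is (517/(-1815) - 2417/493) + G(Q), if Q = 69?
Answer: 5190829/81345 ≈ 63.813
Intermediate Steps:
(517/(-1815) - 2417/493) + G(Q) = (517/(-1815) - 2417/493) + 69 = (517*(-1/1815) - 2417*1/493) + 69 = (-47/165 - 2417/493) + 69 = -421976/81345 + 69 = 5190829/81345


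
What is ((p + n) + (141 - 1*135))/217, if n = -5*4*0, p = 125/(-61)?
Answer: 241/13237 ≈ 0.018207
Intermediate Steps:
p = -125/61 (p = 125*(-1/61) = -125/61 ≈ -2.0492)
n = 0 (n = -20*0 = 0)
((p + n) + (141 - 1*135))/217 = ((-125/61 + 0) + (141 - 1*135))/217 = (-125/61 + (141 - 135))*(1/217) = (-125/61 + 6)*(1/217) = (241/61)*(1/217) = 241/13237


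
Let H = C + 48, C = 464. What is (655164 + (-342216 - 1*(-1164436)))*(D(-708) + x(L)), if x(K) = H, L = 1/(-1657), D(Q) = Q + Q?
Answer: -1335555136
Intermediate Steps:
D(Q) = 2*Q
H = 512 (H = 464 + 48 = 512)
L = -1/1657 ≈ -0.00060350
x(K) = 512
(655164 + (-342216 - 1*(-1164436)))*(D(-708) + x(L)) = (655164 + (-342216 - 1*(-1164436)))*(2*(-708) + 512) = (655164 + (-342216 + 1164436))*(-1416 + 512) = (655164 + 822220)*(-904) = 1477384*(-904) = -1335555136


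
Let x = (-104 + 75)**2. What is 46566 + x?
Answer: 47407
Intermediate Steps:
x = 841 (x = (-29)**2 = 841)
46566 + x = 46566 + 841 = 47407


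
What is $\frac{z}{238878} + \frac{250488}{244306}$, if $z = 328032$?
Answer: $\frac{169053452}{70482281} \approx 2.3985$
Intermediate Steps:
$\frac{z}{238878} + \frac{250488}{244306} = \frac{328032}{238878} + \frac{250488}{244306} = 328032 \cdot \frac{1}{238878} + 250488 \cdot \frac{1}{244306} = \frac{18224}{13271} + \frac{125244}{122153} = \frac{169053452}{70482281}$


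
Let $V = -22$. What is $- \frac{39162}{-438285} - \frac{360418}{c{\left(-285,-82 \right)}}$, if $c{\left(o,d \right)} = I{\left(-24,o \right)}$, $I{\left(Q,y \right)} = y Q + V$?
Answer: $- \frac{430871029}{8164555} \approx -52.773$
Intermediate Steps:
$I{\left(Q,y \right)} = -22 + Q y$ ($I{\left(Q,y \right)} = y Q - 22 = Q y - 22 = -22 + Q y$)
$c{\left(o,d \right)} = -22 - 24 o$
$- \frac{39162}{-438285} - \frac{360418}{c{\left(-285,-82 \right)}} = - \frac{39162}{-438285} - \frac{360418}{-22 - -6840} = \left(-39162\right) \left(- \frac{1}{438285}\right) - \frac{360418}{-22 + 6840} = \frac{214}{2395} - \frac{360418}{6818} = \frac{214}{2395} - \frac{180209}{3409} = - \frac{430871029}{8164555}$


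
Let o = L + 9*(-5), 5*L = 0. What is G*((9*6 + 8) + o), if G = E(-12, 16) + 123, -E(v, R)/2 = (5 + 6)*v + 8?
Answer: 6307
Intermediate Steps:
L = 0 (L = (1/5)*0 = 0)
o = -45 (o = 0 + 9*(-5) = 0 - 45 = -45)
E(v, R) = -16 - 22*v (E(v, R) = -2*((5 + 6)*v + 8) = -2*(11*v + 8) = -2*(8 + 11*v) = -16 - 22*v)
G = 371 (G = (-16 - 22*(-12)) + 123 = (-16 + 264) + 123 = 248 + 123 = 371)
G*((9*6 + 8) + o) = 371*((9*6 + 8) - 45) = 371*((54 + 8) - 45) = 371*(62 - 45) = 371*17 = 6307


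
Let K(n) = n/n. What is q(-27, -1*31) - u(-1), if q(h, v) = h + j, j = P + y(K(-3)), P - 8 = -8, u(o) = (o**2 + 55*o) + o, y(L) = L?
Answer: 29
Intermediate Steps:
K(n) = 1
u(o) = o**2 + 56*o
P = 0 (P = 8 - 8 = 0)
j = 1 (j = 0 + 1 = 1)
q(h, v) = 1 + h (q(h, v) = h + 1 = 1 + h)
q(-27, -1*31) - u(-1) = (1 - 27) - (-1)*(56 - 1) = -26 - (-1)*55 = -26 - 1*(-55) = -26 + 55 = 29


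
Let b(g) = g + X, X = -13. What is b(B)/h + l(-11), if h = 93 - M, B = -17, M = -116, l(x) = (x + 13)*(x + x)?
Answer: -9226/209 ≈ -44.144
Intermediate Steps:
l(x) = 2*x*(13 + x) (l(x) = (13 + x)*(2*x) = 2*x*(13 + x))
h = 209 (h = 93 - 1*(-116) = 93 + 116 = 209)
b(g) = -13 + g (b(g) = g - 13 = -13 + g)
b(B)/h + l(-11) = (-13 - 17)/209 + 2*(-11)*(13 - 11) = -30*1/209 + 2*(-11)*2 = -30/209 - 44 = -9226/209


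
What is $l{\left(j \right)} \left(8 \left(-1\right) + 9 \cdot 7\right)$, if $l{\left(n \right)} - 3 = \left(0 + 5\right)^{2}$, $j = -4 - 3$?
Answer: $1540$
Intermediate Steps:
$j = -7$
$l{\left(n \right)} = 28$ ($l{\left(n \right)} = 3 + \left(0 + 5\right)^{2} = 3 + 5^{2} = 3 + 25 = 28$)
$l{\left(j \right)} \left(8 \left(-1\right) + 9 \cdot 7\right) = 28 \left(8 \left(-1\right) + 9 \cdot 7\right) = 28 \left(-8 + 63\right) = 28 \cdot 55 = 1540$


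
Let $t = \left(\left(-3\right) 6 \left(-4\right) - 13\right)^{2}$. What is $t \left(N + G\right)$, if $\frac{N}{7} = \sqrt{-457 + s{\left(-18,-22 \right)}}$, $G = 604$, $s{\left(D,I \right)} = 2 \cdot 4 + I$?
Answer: $2102524 + 24367 i \sqrt{471} \approx 2.1025 \cdot 10^{6} + 5.2883 \cdot 10^{5} i$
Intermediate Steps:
$s{\left(D,I \right)} = 8 + I$
$t = 3481$ ($t = \left(\left(-18\right) \left(-4\right) - 13\right)^{2} = \left(72 - 13\right)^{2} = 59^{2} = 3481$)
$N = 7 i \sqrt{471}$ ($N = 7 \sqrt{-457 + \left(8 - 22\right)} = 7 \sqrt{-457 - 14} = 7 \sqrt{-471} = 7 i \sqrt{471} \approx 151.92 i$)
$t \left(N + G\right) = 3481 \left(7 i \sqrt{471} + 604\right) = 3481 \left(604 + 7 i \sqrt{471}\right) = 2102524 + 24367 i \sqrt{471}$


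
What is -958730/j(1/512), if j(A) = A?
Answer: -490869760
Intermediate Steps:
-958730/j(1/512) = -958730/(1/512) = -958730/1/512 = -958730*512 = -490869760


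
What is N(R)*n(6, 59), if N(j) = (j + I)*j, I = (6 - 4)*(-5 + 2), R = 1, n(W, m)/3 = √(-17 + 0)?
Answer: -15*I*√17 ≈ -61.847*I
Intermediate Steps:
n(W, m) = 3*I*√17 (n(W, m) = 3*√(-17 + 0) = 3*√(-17) = 3*(I*√17) = 3*I*√17)
I = -6 (I = 2*(-3) = -6)
N(j) = j*(-6 + j) (N(j) = (j - 6)*j = (-6 + j)*j = j*(-6 + j))
N(R)*n(6, 59) = (1*(-6 + 1))*(3*I*√17) = (1*(-5))*(3*I*√17) = -15*I*√17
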